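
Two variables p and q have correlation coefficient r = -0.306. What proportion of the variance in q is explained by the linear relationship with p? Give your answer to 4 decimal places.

r² = (-0.306)² = 0.0936

0.0936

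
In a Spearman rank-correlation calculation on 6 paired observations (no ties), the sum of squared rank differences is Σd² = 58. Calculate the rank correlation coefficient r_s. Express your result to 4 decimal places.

-0.6571

ρ = 1 − 6Σd² / [n(n²−1)] = 1 − 6×58 / (6×35)
  = 1 − 348/210 = 1 − 1.65714 ≈ -0.6571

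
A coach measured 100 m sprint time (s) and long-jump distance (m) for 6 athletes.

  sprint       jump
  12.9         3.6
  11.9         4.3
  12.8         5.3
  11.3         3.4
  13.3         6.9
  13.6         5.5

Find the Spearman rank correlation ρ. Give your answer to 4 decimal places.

Rank sprint: 4, 2, 3, 1, 5, 6
Rank jump: 2, 3, 4, 1, 6, 5
d = rank(sprint) − rank(jump): 2, -1, -1, 0, -1, 1; Σd² = 8
ρ = 1 − 6Σd² / [n(n²−1)] = 1 − 6×8 / (6×35) = 1 − 48/210 ≈ 0.7714

0.7714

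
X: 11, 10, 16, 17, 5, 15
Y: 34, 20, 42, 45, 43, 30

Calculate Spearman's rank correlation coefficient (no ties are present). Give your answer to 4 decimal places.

Rank X: 3, 2, 5, 6, 1, 4
Rank Y: 3, 1, 4, 6, 5, 2
d = rank(X) − rank(Y): 0, 1, 1, 0, -4, 2; Σd² = 22
ρ = 1 − 6Σd² / [n(n²−1)] = 1 − 6×22 / (6×35) = 1 − 132/210 ≈ 0.3714

0.3714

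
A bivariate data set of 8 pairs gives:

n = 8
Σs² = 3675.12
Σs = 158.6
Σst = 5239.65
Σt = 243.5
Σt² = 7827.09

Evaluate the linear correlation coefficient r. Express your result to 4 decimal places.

r = (nΣst − ΣsΣt) / √[(nΣs² − (Σs)²)(nΣt² − (Σt)²)]
Numerator: 8×5239.65 − 158.6×243.5 = 3298.1
Denominator: √[(29400.96 − 25153.96)(62616.72 − 59292.25)] = √[4247 × 3324.47] = 3757.5290
r = 3298.1 / 3757.5290 ≈ 0.8777

0.8777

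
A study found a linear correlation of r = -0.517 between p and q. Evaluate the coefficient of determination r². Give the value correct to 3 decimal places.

0.267

r² = (-0.517)² = 0.267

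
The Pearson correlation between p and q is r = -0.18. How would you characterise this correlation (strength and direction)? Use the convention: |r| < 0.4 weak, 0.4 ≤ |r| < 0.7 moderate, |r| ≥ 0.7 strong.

r = -0.18 < 0 so the relationship is negative.
|r| = 0.18, which falls in the weak range.

weak negative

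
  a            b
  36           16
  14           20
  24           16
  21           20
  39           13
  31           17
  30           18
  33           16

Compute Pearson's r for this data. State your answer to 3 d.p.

-0.842

n = 8, Σa = 228, Σb = 136, Σa² = 6980, Σb² = 2350, Σab = 3762
nΣab − ΣaΣb = 30096 − 31008 = -912
nΣa² − (Σa)² = 55840 − 51984 = 3856; nΣb² − (Σb)² = 18800 − 18496 = 304
r = -912 / √(3856 × 304) = -912 / 1082.6929 ≈ -0.842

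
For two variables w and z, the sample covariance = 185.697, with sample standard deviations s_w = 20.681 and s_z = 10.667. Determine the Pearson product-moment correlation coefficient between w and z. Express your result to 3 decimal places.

0.842

r = Cov(w,z) / (s_w · s_z) = 185.697 / (20.681 × 10.667)
  = 185.697 / 220.6042 ≈ 0.842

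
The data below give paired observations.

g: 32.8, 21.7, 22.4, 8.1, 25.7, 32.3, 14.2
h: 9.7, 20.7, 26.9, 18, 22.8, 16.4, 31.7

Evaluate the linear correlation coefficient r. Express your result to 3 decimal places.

-0.518

n = 7, Σg = 157.2, Σh = 146.2, Σg² = 4019.52, Σh² = 3363.88, Σgh = 3081.53
nΣgh − ΣgΣh = 21570.71 − 22982.64 = -1411.93
nΣg² − (Σg)² = 28136.64 − 24711.84 = 3424.8; nΣh² − (Σh)² = 23547.16 − 21374.44 = 2172.72
r = -1411.93 / √(3424.8 × 2172.72) = -1411.93 / 2727.8437 ≈ -0.518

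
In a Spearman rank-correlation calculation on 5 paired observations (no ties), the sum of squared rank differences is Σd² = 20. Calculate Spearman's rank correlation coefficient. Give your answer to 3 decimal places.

0.000

ρ = 1 − 6Σd² / [n(n²−1)] = 1 − 6×20 / (5×24)
  = 1 − 120/120 = 1 − 1.0000 ≈ 0.000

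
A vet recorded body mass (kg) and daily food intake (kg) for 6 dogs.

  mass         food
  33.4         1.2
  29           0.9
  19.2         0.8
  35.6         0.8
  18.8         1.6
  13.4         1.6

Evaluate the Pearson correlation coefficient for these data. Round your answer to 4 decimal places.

n = 6, Σx = 149.4, Σy = 6.9, Σx² = 4125.56, Σy² = 8.65, Σxy = 161.54
nΣxy − ΣxΣy = 969.24 − 1030.86 = -61.62
nΣx² − (Σx)² = 24753.36 − 22320.36 = 2433; nΣy² − (Σy)² = 51.9 − 47.61 = 4.29
r = -61.62 / √(2433 × 4.29) = -61.62 / 102.1644 ≈ -0.6031

-0.6031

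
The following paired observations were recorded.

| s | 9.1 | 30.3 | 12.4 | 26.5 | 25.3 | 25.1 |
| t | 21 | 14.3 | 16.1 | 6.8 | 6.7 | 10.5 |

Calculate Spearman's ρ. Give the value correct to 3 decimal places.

-0.600

Rank s: 1, 6, 2, 5, 4, 3
Rank t: 6, 4, 5, 2, 1, 3
d = rank(s) − rank(t): -5, 2, -3, 3, 3, 0; Σd² = 56
ρ = 1 − 6Σd² / [n(n²−1)] = 1 − 6×56 / (6×35) = 1 − 336/210 ≈ -0.600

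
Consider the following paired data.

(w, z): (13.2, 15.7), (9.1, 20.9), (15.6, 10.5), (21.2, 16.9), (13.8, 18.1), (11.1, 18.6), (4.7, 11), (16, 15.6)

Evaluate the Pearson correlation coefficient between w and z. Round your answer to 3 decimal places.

n = 8, Σw = 104.7, Σz = 127.3, Σw² = 1541.59, Σz² = 2117.09, Σwz = 1677.05
nΣwz − ΣwΣz = 13416.4 − 13328.31 = 88.09
nΣw² − (Σw)² = 12332.72 − 10962.09 = 1370.63; nΣz² − (Σz)² = 16936.72 − 16205.29 = 731.43
r = 88.09 / √(1370.63 × 731.43) = 88.09 / 1001.2592 ≈ 0.088

0.088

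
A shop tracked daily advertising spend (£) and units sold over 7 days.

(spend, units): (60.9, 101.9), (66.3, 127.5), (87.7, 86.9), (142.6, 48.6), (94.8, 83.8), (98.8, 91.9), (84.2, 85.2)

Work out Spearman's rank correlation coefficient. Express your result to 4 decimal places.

-0.7143

Rank spend: 1, 2, 4, 7, 5, 6, 3
Rank units: 6, 7, 4, 1, 2, 5, 3
d = rank(spend) − rank(units): -5, -5, 0, 6, 3, 1, 0; Σd² = 96
ρ = 1 − 6Σd² / [n(n²−1)] = 1 − 6×96 / (7×48) = 1 − 576/336 ≈ -0.7143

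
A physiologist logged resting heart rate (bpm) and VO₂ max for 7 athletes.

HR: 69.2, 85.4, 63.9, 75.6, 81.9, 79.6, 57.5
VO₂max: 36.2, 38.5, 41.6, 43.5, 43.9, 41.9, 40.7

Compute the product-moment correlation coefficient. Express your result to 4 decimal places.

0.1488

n = 7, Σx = 513.1, Σy = 286.3, Σx² = 38230.39, Σy² = 11754.81, Σxy = 21010.68
nΣxy − ΣxΣy = 147074.76 − 146900.53 = 174.23
nΣx² − (Σx)² = 267612.73 − 263271.61 = 4341.12; nΣy² − (Σy)² = 82283.67 − 81967.69 = 315.98
r = 174.23 / √(4341.12 × 315.98) = 174.23 / 1171.1990 ≈ 0.1488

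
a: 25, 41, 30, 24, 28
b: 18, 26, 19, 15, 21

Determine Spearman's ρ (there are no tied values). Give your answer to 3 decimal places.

Rank a: 2, 5, 4, 1, 3
Rank b: 2, 5, 3, 1, 4
d = rank(a) − rank(b): 0, 0, 1, 0, -1; Σd² = 2
ρ = 1 − 6Σd² / [n(n²−1)] = 1 − 6×2 / (5×24) = 1 − 12/120 ≈ 0.900

0.900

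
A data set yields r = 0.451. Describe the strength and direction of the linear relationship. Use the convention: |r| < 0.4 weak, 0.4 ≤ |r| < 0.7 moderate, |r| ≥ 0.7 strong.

moderate positive

r = 0.451 > 0 so the relationship is positive.
|r| = 0.451, which falls in the moderate range.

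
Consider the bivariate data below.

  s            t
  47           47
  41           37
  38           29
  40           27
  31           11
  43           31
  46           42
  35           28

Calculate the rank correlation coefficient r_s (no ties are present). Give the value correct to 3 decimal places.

Rank s: 8, 5, 3, 4, 1, 6, 7, 2
Rank t: 8, 6, 4, 2, 1, 5, 7, 3
d = rank(s) − rank(t): 0, -1, -1, 2, 0, 1, 0, -1; Σd² = 8
ρ = 1 − 6Σd² / [n(n²−1)] = 1 − 6×8 / (8×63) = 1 − 48/504 ≈ 0.905

0.905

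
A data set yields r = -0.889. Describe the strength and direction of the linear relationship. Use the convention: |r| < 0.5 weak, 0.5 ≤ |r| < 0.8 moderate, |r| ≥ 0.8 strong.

strong negative

r = -0.889 < 0 so the relationship is negative.
|r| = 0.889, which falls in the strong range.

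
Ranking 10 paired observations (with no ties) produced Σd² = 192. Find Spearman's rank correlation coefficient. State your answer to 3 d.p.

-0.164

ρ = 1 − 6Σd² / [n(n²−1)] = 1 − 6×192 / (10×99)
  = 1 − 1152/990 = 1 − 1.1636 ≈ -0.164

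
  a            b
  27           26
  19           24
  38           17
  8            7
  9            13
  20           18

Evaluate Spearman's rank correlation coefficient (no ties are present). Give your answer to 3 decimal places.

0.600

Rank a: 5, 3, 6, 1, 2, 4
Rank b: 6, 5, 3, 1, 2, 4
d = rank(a) − rank(b): -1, -2, 3, 0, 0, 0; Σd² = 14
ρ = 1 − 6Σd² / [n(n²−1)] = 1 − 6×14 / (6×35) = 1 − 84/210 ≈ 0.600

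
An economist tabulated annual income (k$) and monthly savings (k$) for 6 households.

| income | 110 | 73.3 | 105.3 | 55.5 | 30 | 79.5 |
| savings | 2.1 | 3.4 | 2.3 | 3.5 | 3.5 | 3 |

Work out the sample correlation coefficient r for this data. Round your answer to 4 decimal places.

n = 6, Σx = 453.6, Σy = 17.8, Σx² = 38861.48, Σy² = 54.76, Σxy = 1260.16
nΣxy − ΣxΣy = 7560.96 − 8074.08 = -513.12
nΣx² − (Σx)² = 233168.88 − 205752.96 = 27415.92; nΣy² − (Σy)² = 328.56 − 316.84 = 11.72
r = -513.12 / √(27415.92 × 11.72) = -513.12 / 566.8462 ≈ -0.9052

-0.9052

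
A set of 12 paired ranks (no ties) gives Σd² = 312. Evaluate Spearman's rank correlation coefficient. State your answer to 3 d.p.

-0.091

ρ = 1 − 6Σd² / [n(n²−1)] = 1 − 6×312 / (12×143)
  = 1 − 1872/1716 = 1 − 1.0909 ≈ -0.091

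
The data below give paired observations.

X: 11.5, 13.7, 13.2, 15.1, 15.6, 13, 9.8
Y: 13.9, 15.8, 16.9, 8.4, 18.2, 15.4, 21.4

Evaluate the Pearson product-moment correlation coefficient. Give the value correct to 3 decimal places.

-0.499

n = 7, ΣX = 91.9, ΣY = 110, ΣX² = 1230.59, ΣY² = 1825.38, ΣXY = 1420.07
nΣXY − ΣXΣY = 9940.49 − 10109 = -168.51
nΣX² − (ΣX)² = 8614.13 − 8445.61 = 168.52; nΣY² − (ΣY)² = 12777.66 − 12100 = 677.66
r = -168.51 / √(168.52 × 677.66) = -168.51 / 337.9338 ≈ -0.499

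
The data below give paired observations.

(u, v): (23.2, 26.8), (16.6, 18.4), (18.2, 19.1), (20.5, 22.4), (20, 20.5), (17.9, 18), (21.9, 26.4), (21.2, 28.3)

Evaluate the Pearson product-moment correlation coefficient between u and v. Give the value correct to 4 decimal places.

n = 8, Σu = 159.5, Σv = 179.9, Σu² = 3214.75, Σv² = 4165.47, Σuv = 3644.34
nΣuv − ΣuΣv = 29154.72 − 28694.05 = 460.67
nΣu² − (Σu)² = 25718 − 25440.25 = 277.75; nΣv² − (Σv)² = 33323.76 − 32364.01 = 959.75
r = 460.67 / √(277.75 × 959.75) = 460.67 / 516.3047 ≈ 0.8922

0.8922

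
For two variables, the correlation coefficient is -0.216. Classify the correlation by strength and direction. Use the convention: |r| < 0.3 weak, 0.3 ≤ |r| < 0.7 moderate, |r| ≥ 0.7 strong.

weak negative

r = -0.216 < 0 so the relationship is negative.
|r| = 0.216, which falls in the weak range.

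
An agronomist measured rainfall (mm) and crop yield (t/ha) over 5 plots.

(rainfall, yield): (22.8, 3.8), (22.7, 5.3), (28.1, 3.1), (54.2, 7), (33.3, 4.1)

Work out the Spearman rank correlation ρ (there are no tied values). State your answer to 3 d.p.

Rank rainfall: 2, 1, 3, 5, 4
Rank yield: 2, 4, 1, 5, 3
d = rank(rainfall) − rank(yield): 0, -3, 2, 0, 1; Σd² = 14
ρ = 1 − 6Σd² / [n(n²−1)] = 1 − 6×14 / (5×24) = 1 − 84/120 ≈ 0.300

0.300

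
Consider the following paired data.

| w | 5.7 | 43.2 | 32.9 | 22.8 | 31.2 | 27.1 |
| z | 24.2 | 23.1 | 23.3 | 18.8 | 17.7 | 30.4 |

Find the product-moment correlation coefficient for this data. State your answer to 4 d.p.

-0.0917

n = 6, Σw = 162.9, Σz = 137.5, Σw² = 5208.83, Σz² = 3253.03, Σwz = 3707.15
nΣwz − ΣwΣz = 22242.9 − 22398.75 = -155.85
nΣw² − (Σw)² = 31252.98 − 26536.41 = 4716.57; nΣz² − (Σz)² = 19518.18 − 18906.25 = 611.93
r = -155.85 / √(4716.57 × 611.93) = -155.85 / 1698.8851 ≈ -0.0917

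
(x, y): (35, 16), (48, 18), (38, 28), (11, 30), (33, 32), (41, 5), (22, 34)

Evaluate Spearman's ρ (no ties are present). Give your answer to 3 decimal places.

-0.714

Rank x: 4, 7, 5, 1, 3, 6, 2
Rank y: 2, 3, 4, 5, 6, 1, 7
d = rank(x) − rank(y): 2, 4, 1, -4, -3, 5, -5; Σd² = 96
ρ = 1 − 6Σd² / [n(n²−1)] = 1 − 6×96 / (7×48) = 1 − 576/336 ≈ -0.714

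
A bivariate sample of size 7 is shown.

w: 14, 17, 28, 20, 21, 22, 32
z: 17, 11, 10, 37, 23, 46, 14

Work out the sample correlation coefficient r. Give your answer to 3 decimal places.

-0.171

n = 7, Σw = 154, Σz = 158, Σw² = 3618, Σz² = 4720, Σwz = 3388
nΣwz − ΣwΣz = 23716 − 24332 = -616
nΣw² − (Σw)² = 25326 − 23716 = 1610; nΣz² − (Σz)² = 33040 − 24964 = 8076
r = -616 / √(1610 × 8076) = -616 / 3605.8785 ≈ -0.171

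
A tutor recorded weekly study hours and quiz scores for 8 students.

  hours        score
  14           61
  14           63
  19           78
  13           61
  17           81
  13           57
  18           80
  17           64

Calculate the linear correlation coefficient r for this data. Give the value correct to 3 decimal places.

0.863

n = 8, Σx = 125, Σy = 545, Σx² = 1993, Σy² = 37801, Σxy = 8657
nΣxy − ΣxΣy = 69256 − 68125 = 1131
nΣx² − (Σx)² = 15944 − 15625 = 319; nΣy² − (Σy)² = 302408 − 297025 = 5383
r = 1131 / √(319 × 5383) = 1131 / 1310.4110 ≈ 0.863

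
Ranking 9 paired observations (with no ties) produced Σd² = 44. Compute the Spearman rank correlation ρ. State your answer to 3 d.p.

ρ = 1 − 6Σd² / [n(n²−1)] = 1 − 6×44 / (9×80)
  = 1 − 264/720 = 1 − 0.3667 ≈ 0.633

0.633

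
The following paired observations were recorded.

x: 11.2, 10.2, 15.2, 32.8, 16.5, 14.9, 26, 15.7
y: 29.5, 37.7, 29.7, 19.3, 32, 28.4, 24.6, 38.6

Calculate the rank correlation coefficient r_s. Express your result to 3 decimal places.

-0.476

Rank x: 2, 1, 4, 8, 6, 3, 7, 5
Rank y: 4, 7, 5, 1, 6, 3, 2, 8
d = rank(x) − rank(y): -2, -6, -1, 7, 0, 0, 5, -3; Σd² = 124
ρ = 1 − 6Σd² / [n(n²−1)] = 1 − 6×124 / (8×63) = 1 − 744/504 ≈ -0.476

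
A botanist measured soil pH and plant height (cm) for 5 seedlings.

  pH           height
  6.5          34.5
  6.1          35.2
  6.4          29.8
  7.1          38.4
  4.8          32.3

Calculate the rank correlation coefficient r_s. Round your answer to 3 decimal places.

Rank pH: 4, 2, 3, 5, 1
Rank height: 3, 4, 1, 5, 2
d = rank(pH) − rank(height): 1, -2, 2, 0, -1; Σd² = 10
ρ = 1 − 6Σd² / [n(n²−1)] = 1 − 6×10 / (5×24) = 1 − 60/120 ≈ 0.500

0.500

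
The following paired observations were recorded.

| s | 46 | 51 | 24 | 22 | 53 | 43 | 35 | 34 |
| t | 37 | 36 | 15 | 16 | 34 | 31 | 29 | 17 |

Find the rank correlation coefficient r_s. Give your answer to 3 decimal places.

0.881

Rank s: 6, 7, 2, 1, 8, 5, 4, 3
Rank t: 8, 7, 1, 2, 6, 5, 4, 3
d = rank(s) − rank(t): -2, 0, 1, -1, 2, 0, 0, 0; Σd² = 10
ρ = 1 − 6Σd² / [n(n²−1)] = 1 − 6×10 / (8×63) = 1 − 60/504 ≈ 0.881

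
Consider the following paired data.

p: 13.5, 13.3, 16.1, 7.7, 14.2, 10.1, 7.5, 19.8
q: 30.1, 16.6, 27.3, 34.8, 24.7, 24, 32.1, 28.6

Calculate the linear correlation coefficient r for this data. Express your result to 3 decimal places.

-0.319

n = 8, Σp = 102.2, Σq = 218.2, Σp² = 1429.58, Σq² = 6172.36, Σpq = 2734.79
nΣpq − ΣpΣq = 21878.32 − 22300.04 = -421.72
nΣp² − (Σp)² = 11436.64 − 10444.84 = 991.8; nΣq² − (Σq)² = 49378.88 − 47611.24 = 1767.64
r = -421.72 / √(991.8 × 1767.64) = -421.72 / 1324.0640 ≈ -0.319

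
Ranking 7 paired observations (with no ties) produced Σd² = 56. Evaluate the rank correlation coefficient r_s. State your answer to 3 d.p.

0.000

ρ = 1 − 6Σd² / [n(n²−1)] = 1 − 6×56 / (7×48)
  = 1 − 336/336 = 1 − 1.0000 ≈ 0.000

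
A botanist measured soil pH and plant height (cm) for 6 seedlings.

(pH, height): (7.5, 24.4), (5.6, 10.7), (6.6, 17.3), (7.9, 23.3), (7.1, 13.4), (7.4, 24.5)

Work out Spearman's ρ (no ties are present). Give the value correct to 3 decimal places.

0.714

Rank pH: 5, 1, 2, 6, 3, 4
Rank height: 5, 1, 3, 4, 2, 6
d = rank(pH) − rank(height): 0, 0, -1, 2, 1, -2; Σd² = 10
ρ = 1 − 6Σd² / [n(n²−1)] = 1 − 6×10 / (6×35) = 1 − 60/210 ≈ 0.714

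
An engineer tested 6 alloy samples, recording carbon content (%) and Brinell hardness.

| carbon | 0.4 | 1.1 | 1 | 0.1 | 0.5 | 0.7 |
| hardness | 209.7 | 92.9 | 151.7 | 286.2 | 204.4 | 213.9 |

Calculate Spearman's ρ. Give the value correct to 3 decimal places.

-0.829

Rank carbon: 2, 6, 5, 1, 3, 4
Rank hardness: 4, 1, 2, 6, 3, 5
d = rank(carbon) − rank(hardness): -2, 5, 3, -5, 0, -1; Σd² = 64
ρ = 1 − 6Σd² / [n(n²−1)] = 1 − 6×64 / (6×35) = 1 − 384/210 ≈ -0.829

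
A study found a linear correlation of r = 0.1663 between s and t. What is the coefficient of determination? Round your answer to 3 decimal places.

r² = (0.1663)² = 0.028

0.028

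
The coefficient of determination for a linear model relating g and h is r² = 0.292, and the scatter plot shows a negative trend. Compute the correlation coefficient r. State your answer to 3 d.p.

-0.540

|r| = √0.292 = 0.540
The association is negative, so r = −0.540.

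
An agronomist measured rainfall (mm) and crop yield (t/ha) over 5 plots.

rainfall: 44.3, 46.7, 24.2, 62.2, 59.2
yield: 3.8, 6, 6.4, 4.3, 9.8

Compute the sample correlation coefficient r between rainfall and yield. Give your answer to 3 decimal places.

0.121

n = 5, Σx = 236.6, Σy = 30.3, Σx² = 12102.5, Σy² = 205.93, Σxy = 1451.04
nΣxy − ΣxΣy = 7255.2 − 7168.98 = 86.22
nΣx² − (Σx)² = 60512.5 − 55979.56 = 4532.94; nΣy² − (Σy)² = 1029.65 − 918.09 = 111.56
r = 86.22 / √(4532.94 × 111.56) = 86.22 / 711.1222 ≈ 0.121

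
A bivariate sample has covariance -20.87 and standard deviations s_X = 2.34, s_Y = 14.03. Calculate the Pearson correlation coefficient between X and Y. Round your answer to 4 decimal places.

-0.6357

r = Cov(X,Y) / (s_X · s_Y) = -20.87 / (2.34 × 14.03)
  = -20.87 / 32.8302 ≈ -0.6357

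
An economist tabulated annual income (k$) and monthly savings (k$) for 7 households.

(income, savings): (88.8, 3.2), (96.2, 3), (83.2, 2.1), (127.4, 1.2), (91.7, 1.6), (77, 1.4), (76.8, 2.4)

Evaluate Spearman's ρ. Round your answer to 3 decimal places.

Rank income: 4, 6, 3, 7, 5, 2, 1
Rank savings: 7, 6, 4, 1, 3, 2, 5
d = rank(income) − rank(savings): -3, 0, -1, 6, 2, 0, -4; Σd² = 66
ρ = 1 − 6Σd² / [n(n²−1)] = 1 − 6×66 / (7×48) = 1 − 396/336 ≈ -0.179

-0.179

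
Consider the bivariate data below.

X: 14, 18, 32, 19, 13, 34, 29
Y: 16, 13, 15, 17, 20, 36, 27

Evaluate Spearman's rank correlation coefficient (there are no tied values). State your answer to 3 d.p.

Rank X: 2, 3, 6, 4, 1, 7, 5
Rank Y: 3, 1, 2, 4, 5, 7, 6
d = rank(X) − rank(Y): -1, 2, 4, 0, -4, 0, -1; Σd² = 38
ρ = 1 − 6Σd² / [n(n²−1)] = 1 − 6×38 / (7×48) = 1 − 228/336 ≈ 0.321

0.321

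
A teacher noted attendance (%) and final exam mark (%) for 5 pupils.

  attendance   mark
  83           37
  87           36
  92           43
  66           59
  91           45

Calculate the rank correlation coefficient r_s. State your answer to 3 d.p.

Rank attendance: 2, 3, 5, 1, 4
Rank mark: 2, 1, 3, 5, 4
d = rank(attendance) − rank(mark): 0, 2, 2, -4, 0; Σd² = 24
ρ = 1 − 6Σd² / [n(n²−1)] = 1 − 6×24 / (5×24) = 1 − 144/120 ≈ -0.200

-0.200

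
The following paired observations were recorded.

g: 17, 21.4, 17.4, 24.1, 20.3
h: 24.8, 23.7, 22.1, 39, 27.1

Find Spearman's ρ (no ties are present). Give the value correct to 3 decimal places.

0.500

Rank g: 1, 4, 2, 5, 3
Rank h: 3, 2, 1, 5, 4
d = rank(g) − rank(h): -2, 2, 1, 0, -1; Σd² = 10
ρ = 1 − 6Σd² / [n(n²−1)] = 1 − 6×10 / (5×24) = 1 − 60/120 ≈ 0.500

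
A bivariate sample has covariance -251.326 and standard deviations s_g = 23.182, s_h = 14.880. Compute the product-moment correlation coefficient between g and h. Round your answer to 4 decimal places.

r = Cov(g,h) / (s_g · s_h) = -251.326 / (23.182 × 14.880)
  = -251.326 / 344.9482 ≈ -0.7286

-0.7286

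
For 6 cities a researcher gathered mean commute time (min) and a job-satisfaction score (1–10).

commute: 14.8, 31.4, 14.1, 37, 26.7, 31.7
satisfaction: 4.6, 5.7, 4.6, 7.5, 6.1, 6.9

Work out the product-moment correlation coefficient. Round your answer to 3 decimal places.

n = 6, Σx = 155.7, Σy = 35.4, Σx² = 4490.59, Σy² = 215.88, Σxy = 971.02
nΣxy − ΣxΣy = 5826.12 − 5511.78 = 314.34
nΣx² − (Σx)² = 26943.54 − 24242.49 = 2701.05; nΣy² − (Σy)² = 1295.28 − 1253.16 = 42.12
r = 314.34 / √(2701.05 × 42.12) = 314.34 / 337.2955 ≈ 0.932

0.932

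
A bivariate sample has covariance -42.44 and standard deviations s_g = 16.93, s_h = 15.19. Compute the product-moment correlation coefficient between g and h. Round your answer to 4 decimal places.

r = Cov(g,h) / (s_g · s_h) = -42.44 / (16.93 × 15.19)
  = -42.44 / 257.1667 ≈ -0.1650

-0.1650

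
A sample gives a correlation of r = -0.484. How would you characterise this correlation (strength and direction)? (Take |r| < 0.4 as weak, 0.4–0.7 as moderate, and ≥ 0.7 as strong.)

r = -0.484 < 0 so the relationship is negative.
|r| = 0.484, which falls in the moderate range.

moderate negative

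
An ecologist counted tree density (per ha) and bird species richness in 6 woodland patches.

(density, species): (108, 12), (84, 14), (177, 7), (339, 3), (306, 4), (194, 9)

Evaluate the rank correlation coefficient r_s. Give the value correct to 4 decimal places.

-0.9429

Rank density: 2, 1, 3, 6, 5, 4
Rank species: 5, 6, 3, 1, 2, 4
d = rank(density) − rank(species): -3, -5, 0, 5, 3, 0; Σd² = 68
ρ = 1 − 6Σd² / [n(n²−1)] = 1 − 6×68 / (6×35) = 1 − 408/210 ≈ -0.9429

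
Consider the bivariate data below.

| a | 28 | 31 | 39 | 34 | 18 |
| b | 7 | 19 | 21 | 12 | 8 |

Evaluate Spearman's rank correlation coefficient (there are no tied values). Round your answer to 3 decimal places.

0.800

Rank a: 2, 3, 5, 4, 1
Rank b: 1, 4, 5, 3, 2
d = rank(a) − rank(b): 1, -1, 0, 1, -1; Σd² = 4
ρ = 1 − 6Σd² / [n(n²−1)] = 1 − 6×4 / (5×24) = 1 − 24/120 ≈ 0.800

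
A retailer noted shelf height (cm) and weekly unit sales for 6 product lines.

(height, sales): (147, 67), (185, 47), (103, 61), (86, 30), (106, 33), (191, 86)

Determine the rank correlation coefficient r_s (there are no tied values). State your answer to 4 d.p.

Rank height: 4, 5, 2, 1, 3, 6
Rank sales: 5, 3, 4, 1, 2, 6
d = rank(height) − rank(sales): -1, 2, -2, 0, 1, 0; Σd² = 10
ρ = 1 − 6Σd² / [n(n²−1)] = 1 − 6×10 / (6×35) = 1 − 60/210 ≈ 0.7143

0.7143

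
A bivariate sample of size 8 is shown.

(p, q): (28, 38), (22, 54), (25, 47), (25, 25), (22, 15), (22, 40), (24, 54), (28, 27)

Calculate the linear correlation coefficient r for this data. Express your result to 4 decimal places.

-0.1443

n = 8, Σp = 196, Σq = 300, Σp² = 4846, Σq² = 12664, Σpq = 7314
nΣpq − ΣpΣq = 58512 − 58800 = -288
nΣp² − (Σp)² = 38768 − 38416 = 352; nΣq² − (Σq)² = 101312 − 90000 = 11312
r = -288 / √(352 × 11312) = -288 / 1995.4508 ≈ -0.1443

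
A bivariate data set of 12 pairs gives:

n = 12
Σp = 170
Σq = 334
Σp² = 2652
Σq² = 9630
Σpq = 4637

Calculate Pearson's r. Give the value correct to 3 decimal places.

r = (nΣpq − ΣpΣq) / √[(nΣp² − (Σp)²)(nΣq² − (Σq)²)]
Numerator: 12×4637 − 170×334 = -1136
Denominator: √[(31824 − 28900)(115560 − 111556)] = √[2924 × 4004] = 3421.6511
r = -1136 / 3421.6511 ≈ -0.332

-0.332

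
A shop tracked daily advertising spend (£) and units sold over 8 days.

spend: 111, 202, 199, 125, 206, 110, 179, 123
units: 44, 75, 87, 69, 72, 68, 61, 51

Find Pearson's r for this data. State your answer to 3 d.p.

n = 8, Σx = 1255, Σy = 527, Σx² = 210057, Σy² = 36021, Σxy = 85476
nΣxy − ΣxΣy = 683808 − 661385 = 22423
nΣx² − (Σx)² = 1680456 − 1575025 = 105431; nΣy² − (Σy)² = 288168 − 277729 = 10439
r = 22423 / √(105431 × 10439) = 22423 / 33175.2047 ≈ 0.676

0.676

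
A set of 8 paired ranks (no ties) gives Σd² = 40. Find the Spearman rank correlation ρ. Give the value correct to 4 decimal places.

0.5238

ρ = 1 − 6Σd² / [n(n²−1)] = 1 − 6×40 / (8×63)
  = 1 − 240/504 = 1 − 0.47619 ≈ 0.5238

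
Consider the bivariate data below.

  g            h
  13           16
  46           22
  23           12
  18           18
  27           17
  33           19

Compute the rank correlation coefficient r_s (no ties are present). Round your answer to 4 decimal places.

0.7143

Rank g: 1, 6, 3, 2, 4, 5
Rank h: 2, 6, 1, 4, 3, 5
d = rank(g) − rank(h): -1, 0, 2, -2, 1, 0; Σd² = 10
ρ = 1 − 6Σd² / [n(n²−1)] = 1 − 6×10 / (6×35) = 1 − 60/210 ≈ 0.7143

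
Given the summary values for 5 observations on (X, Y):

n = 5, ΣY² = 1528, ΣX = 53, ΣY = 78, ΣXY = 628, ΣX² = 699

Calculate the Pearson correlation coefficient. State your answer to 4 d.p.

r = (nΣXY − ΣXΣY) / √[(nΣX² − (ΣX)²)(nΣY² − (ΣY)²)]
Numerator: 5×628 − 53×78 = -994
Denominator: √[(3495 − 2809)(7640 − 6084)] = √[686 × 1556] = 1033.1583
r = -994 / 1033.1583 ≈ -0.9621

-0.9621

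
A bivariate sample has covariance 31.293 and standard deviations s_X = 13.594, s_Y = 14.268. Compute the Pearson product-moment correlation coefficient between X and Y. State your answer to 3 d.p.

0.161

r = Cov(X,Y) / (s_X · s_Y) = 31.293 / (13.594 × 14.268)
  = 31.293 / 193.9592 ≈ 0.161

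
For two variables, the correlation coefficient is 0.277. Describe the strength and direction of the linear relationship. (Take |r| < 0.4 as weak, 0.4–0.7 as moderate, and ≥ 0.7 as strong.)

weak positive

r = 0.277 > 0 so the relationship is positive.
|r| = 0.277, which falls in the weak range.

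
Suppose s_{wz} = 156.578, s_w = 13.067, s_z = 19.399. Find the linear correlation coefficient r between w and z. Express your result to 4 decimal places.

0.6177

r = Cov(w,z) / (s_w · s_z) = 156.578 / (13.067 × 19.399)
  = 156.578 / 253.4867 ≈ 0.6177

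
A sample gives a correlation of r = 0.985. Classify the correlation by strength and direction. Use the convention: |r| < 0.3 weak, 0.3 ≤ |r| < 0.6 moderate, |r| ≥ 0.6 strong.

strong positive

r = 0.985 > 0 so the relationship is positive.
|r| = 0.985, which falls in the strong range.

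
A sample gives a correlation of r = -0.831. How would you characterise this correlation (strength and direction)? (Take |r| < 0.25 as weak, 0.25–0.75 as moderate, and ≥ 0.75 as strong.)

r = -0.831 < 0 so the relationship is negative.
|r| = 0.831, which falls in the strong range.

strong negative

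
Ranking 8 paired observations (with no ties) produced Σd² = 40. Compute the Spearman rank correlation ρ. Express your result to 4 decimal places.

0.5238

ρ = 1 − 6Σd² / [n(n²−1)] = 1 − 6×40 / (8×63)
  = 1 − 240/504 = 1 − 0.47619 ≈ 0.5238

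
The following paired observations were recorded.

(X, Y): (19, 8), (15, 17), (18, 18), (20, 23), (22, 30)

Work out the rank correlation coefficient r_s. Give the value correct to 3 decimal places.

Rank X: 3, 1, 2, 4, 5
Rank Y: 1, 2, 3, 4, 5
d = rank(X) − rank(Y): 2, -1, -1, 0, 0; Σd² = 6
ρ = 1 − 6Σd² / [n(n²−1)] = 1 − 6×6 / (5×24) = 1 − 36/120 ≈ 0.700

0.700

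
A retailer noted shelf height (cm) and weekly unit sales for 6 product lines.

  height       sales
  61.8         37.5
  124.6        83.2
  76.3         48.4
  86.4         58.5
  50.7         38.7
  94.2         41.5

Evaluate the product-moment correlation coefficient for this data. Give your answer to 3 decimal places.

0.861

n = 6, Σx = 494, Σy = 307.8, Σx² = 44075.18, Σy² = 17313.24, Σxy = 27302.93
nΣxy − ΣxΣy = 163817.58 − 152053.2 = 11764.38
nΣx² − (Σx)² = 264451.08 − 244036 = 20415.08; nΣy² − (Σy)² = 103879.44 − 94740.84 = 9138.6
r = 11764.38 / √(20415.08 × 9138.6) = 11764.38 / 13658.8891 ≈ 0.861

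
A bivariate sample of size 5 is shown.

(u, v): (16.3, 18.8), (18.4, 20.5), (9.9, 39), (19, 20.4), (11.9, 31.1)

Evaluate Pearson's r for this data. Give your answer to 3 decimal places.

-0.937

n = 5, Σu = 75.5, Σv = 129.8, Σu² = 1204.87, Σv² = 3678.06, Σuv = 1827.43
nΣuv − ΣuΣv = 9137.15 − 9799.9 = -662.75
nΣu² − (Σu)² = 6024.35 − 5700.25 = 324.1; nΣv² − (Σv)² = 18390.3 − 16848.04 = 1542.26
r = -662.75 / √(324.1 × 1542.26) = -662.75 / 706.9982 ≈ -0.937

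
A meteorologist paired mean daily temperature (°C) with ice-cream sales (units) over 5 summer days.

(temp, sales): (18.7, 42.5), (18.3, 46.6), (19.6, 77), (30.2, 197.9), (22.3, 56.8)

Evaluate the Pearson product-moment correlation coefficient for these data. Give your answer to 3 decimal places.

n = 5, Σx = 109.1, Σy = 420.8, Σx² = 2478.07, Σy² = 52297.46, Σxy = 10399.95
nΣxy − ΣxΣy = 51999.75 − 45909.28 = 6090.47
nΣx² − (Σx)² = 12390.35 − 11902.81 = 487.54; nΣy² − (Σy)² = 261487.3 − 177072.64 = 84414.66
r = 6090.47 / √(487.54 × 84414.66) = 6090.47 / 6415.2571 ≈ 0.949

0.949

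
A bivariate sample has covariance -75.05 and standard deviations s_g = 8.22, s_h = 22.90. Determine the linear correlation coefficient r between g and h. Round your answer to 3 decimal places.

-0.399

r = Cov(g,h) / (s_g · s_h) = -75.05 / (8.22 × 22.90)
  = -75.05 / 188.2380 ≈ -0.399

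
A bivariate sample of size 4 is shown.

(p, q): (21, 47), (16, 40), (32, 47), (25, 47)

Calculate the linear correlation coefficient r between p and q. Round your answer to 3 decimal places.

0.740

n = 4, Σp = 94, Σq = 181, Σp² = 2346, Σq² = 8227, Σpq = 4306
nΣpq − ΣpΣq = 17224 − 17014 = 210
nΣp² − (Σp)² = 9384 − 8836 = 548; nΣq² − (Σq)² = 32908 − 32761 = 147
r = 210 / √(548 × 147) = 210 / 283.8239 ≈ 0.740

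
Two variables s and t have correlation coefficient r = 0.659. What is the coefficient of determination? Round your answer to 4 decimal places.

0.4343

r² = (0.659)² = 0.4343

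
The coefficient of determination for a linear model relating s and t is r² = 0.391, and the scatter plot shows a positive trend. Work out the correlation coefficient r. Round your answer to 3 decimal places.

|r| = √0.391 = 0.625
The association is positive, so r = 0.625.

0.625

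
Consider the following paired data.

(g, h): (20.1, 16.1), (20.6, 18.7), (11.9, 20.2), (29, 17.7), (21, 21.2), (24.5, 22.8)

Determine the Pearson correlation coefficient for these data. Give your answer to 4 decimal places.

-0.0840

n = 6, Σg = 127.1, Σh = 116.7, Σg² = 2852.23, Σh² = 2299.51, Σgh = 2466.31
nΣgh − ΣgΣh = 14797.86 − 14832.57 = -34.71
nΣg² − (Σg)² = 17113.38 − 16154.41 = 958.97; nΣh² − (Σh)² = 13797.06 − 13618.89 = 178.17
r = -34.71 / √(958.97 × 178.17) = -34.71 / 413.3518 ≈ -0.0840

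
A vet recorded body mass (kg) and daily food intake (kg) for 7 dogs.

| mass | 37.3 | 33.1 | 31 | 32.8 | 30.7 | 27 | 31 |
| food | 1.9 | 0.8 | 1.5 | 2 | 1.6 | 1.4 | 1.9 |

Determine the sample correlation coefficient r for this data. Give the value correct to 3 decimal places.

n = 7, Σx = 222.9, Σy = 11.1, Σx² = 7156.23, Σy² = 18.63, Σxy = 355.27
nΣxy − ΣxΣy = 2486.89 − 2474.19 = 12.7
nΣx² − (Σx)² = 50093.61 − 49684.41 = 409.2; nΣy² − (Σy)² = 130.41 − 123.21 = 7.2
r = 12.7 / √(409.2 × 7.2) = 12.7 / 54.2793 ≈ 0.234

0.234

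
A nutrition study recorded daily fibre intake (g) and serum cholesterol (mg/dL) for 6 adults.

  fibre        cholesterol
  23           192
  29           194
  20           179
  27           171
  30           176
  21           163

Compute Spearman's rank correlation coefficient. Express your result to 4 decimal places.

Rank fibre: 3, 5, 1, 4, 6, 2
Rank cholesterol: 5, 6, 4, 2, 3, 1
d = rank(fibre) − rank(cholesterol): -2, -1, -3, 2, 3, 1; Σd² = 28
ρ = 1 − 6Σd² / [n(n²−1)] = 1 − 6×28 / (6×35) = 1 − 168/210 ≈ 0.2000

0.2000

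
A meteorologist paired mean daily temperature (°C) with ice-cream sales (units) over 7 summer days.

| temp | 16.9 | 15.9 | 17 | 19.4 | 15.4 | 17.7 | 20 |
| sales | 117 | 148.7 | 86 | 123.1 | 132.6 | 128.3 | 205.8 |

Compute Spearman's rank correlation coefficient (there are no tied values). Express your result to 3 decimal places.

Rank temp: 3, 2, 4, 6, 1, 5, 7
Rank sales: 2, 6, 1, 3, 5, 4, 7
d = rank(temp) − rank(sales): 1, -4, 3, 3, -4, 1, 0; Σd² = 52
ρ = 1 − 6Σd² / [n(n²−1)] = 1 − 6×52 / (7×48) = 1 − 312/336 ≈ 0.071

0.071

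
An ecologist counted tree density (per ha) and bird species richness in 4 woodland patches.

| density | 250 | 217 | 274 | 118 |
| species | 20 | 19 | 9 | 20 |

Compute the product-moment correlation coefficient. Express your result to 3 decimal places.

n = 4, Σx = 859, Σy = 68, Σx² = 198589, Σy² = 1242, Σxy = 13949
nΣxy − ΣxΣy = 55796 − 58412 = -2616
nΣx² − (Σx)² = 794356 − 737881 = 56475; nΣy² − (Σy)² = 4968 − 4624 = 344
r = -2616 / √(56475 × 344) = -2616 / 4407.6524 ≈ -0.594

-0.594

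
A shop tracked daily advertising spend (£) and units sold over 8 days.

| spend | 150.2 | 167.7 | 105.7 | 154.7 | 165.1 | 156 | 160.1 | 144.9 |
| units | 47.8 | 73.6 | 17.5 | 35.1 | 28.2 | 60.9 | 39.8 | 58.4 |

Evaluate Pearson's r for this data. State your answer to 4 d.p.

n = 8, Σx = 1204.4, Σy = 361.3, Σx² = 184009.94, Σy² = 18738.71, Σxy = 55792.36
nΣxy − ΣxΣy = 446338.88 − 435149.72 = 11189.16
nΣx² − (Σx)² = 1472079.52 − 1450579.36 = 21500.16; nΣy² − (Σy)² = 149909.68 − 130537.69 = 19371.99
r = 11189.16 / √(21500.16 × 19371.99) = 11189.16 / 20408.3533 ≈ 0.5483

0.5483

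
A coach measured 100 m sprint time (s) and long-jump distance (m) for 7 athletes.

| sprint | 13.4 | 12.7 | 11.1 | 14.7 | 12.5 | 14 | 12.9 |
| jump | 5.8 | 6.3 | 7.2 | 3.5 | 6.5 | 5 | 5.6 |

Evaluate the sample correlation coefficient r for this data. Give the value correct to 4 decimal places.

n = 7, Σx = 91.3, Σy = 39.9, Σx² = 1198.81, Σy² = 236.03, Σxy = 512.59
nΣxy − ΣxΣy = 3588.13 − 3642.87 = -54.74
nΣx² − (Σx)² = 8391.67 − 8335.69 = 55.98; nΣy² − (Σy)² = 1652.21 − 1592.01 = 60.2
r = -54.74 / √(55.98 × 60.2) = -54.74 / 58.0517 ≈ -0.9430

-0.9430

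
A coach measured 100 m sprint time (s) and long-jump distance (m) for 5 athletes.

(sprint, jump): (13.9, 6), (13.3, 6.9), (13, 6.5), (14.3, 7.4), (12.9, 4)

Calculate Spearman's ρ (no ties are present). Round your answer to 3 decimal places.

0.700

Rank sprint: 4, 3, 2, 5, 1
Rank jump: 2, 4, 3, 5, 1
d = rank(sprint) − rank(jump): 2, -1, -1, 0, 0; Σd² = 6
ρ = 1 − 6Σd² / [n(n²−1)] = 1 − 6×6 / (5×24) = 1 − 36/120 ≈ 0.700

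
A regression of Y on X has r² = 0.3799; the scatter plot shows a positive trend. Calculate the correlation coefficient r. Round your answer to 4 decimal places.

0.6164

|r| = √0.3799 = 0.6164
The association is positive, so r = 0.6164.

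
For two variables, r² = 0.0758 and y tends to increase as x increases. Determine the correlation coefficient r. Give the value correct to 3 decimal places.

|r| = √0.0758 = 0.275
The association is positive, so r = 0.275.

0.275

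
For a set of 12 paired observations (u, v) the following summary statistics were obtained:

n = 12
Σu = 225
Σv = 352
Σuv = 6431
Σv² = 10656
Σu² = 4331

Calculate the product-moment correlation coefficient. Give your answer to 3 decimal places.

r = (nΣuv − ΣuΣv) / √[(nΣu² − (Σu)²)(nΣv² − (Σv)²)]
Numerator: 12×6431 − 225×352 = -2028
Denominator: √[(51972 − 50625)(127872 − 123904)] = √[1347 × 3968] = 2311.9031
r = -2028 / 2311.9031 ≈ -0.877

-0.877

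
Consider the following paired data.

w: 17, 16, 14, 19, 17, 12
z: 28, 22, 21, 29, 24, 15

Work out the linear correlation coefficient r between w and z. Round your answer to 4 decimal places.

0.9473

n = 6, Σw = 95, Σz = 139, Σw² = 1535, Σz² = 3351, Σwz = 2261
nΣwz − ΣwΣz = 13566 − 13205 = 361
nΣw² − (Σw)² = 9210 − 9025 = 185; nΣz² − (Σz)² = 20106 − 19321 = 785
r = 361 / √(185 × 785) = 361 / 381.0840 ≈ 0.9473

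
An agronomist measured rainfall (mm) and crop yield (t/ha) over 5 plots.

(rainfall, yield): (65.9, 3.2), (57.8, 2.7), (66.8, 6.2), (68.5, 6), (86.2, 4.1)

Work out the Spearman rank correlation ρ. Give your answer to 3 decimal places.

Rank rainfall: 2, 1, 3, 4, 5
Rank yield: 2, 1, 5, 4, 3
d = rank(rainfall) − rank(yield): 0, 0, -2, 0, 2; Σd² = 8
ρ = 1 − 6Σd² / [n(n²−1)] = 1 − 6×8 / (5×24) = 1 − 48/120 ≈ 0.600

0.600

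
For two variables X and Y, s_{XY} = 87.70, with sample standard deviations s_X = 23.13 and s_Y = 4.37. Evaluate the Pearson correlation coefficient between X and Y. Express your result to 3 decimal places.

0.868

r = Cov(X,Y) / (s_X · s_Y) = 87.70 / (23.13 × 4.37)
  = 87.70 / 101.0781 ≈ 0.868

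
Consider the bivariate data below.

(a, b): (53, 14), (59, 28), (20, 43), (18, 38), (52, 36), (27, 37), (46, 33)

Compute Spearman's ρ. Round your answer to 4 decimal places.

Rank a: 6, 7, 2, 1, 5, 3, 4
Rank b: 1, 2, 7, 6, 4, 5, 3
d = rank(a) − rank(b): 5, 5, -5, -5, 1, -2, 1; Σd² = 106
ρ = 1 − 6Σd² / [n(n²−1)] = 1 − 6×106 / (7×48) = 1 − 636/336 ≈ -0.8929

-0.8929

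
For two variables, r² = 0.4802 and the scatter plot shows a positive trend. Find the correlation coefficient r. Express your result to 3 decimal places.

|r| = √0.4802 = 0.693
The association is positive, so r = 0.693.

0.693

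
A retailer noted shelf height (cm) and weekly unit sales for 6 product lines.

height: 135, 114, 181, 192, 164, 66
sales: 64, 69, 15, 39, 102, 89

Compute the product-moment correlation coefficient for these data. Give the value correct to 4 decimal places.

n = 6, Σx = 852, Σy = 378, Σx² = 132098, Σy² = 28928, Σxy = 49311
nΣxy − ΣxΣy = 295866 − 322056 = -26190
nΣx² − (Σx)² = 792588 − 725904 = 66684; nΣy² − (Σy)² = 173568 − 142884 = 30684
r = -26190 / √(66684 × 30684) = -26190 / 45234.1890 ≈ -0.5790

-0.5790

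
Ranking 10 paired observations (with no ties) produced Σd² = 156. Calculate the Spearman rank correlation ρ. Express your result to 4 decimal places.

0.0545

ρ = 1 − 6Σd² / [n(n²−1)] = 1 − 6×156 / (10×99)
  = 1 − 936/990 = 1 − 0.94545 ≈ 0.0545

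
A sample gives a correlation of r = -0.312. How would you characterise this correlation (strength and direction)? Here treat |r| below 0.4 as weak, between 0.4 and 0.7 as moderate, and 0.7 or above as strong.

r = -0.312 < 0 so the relationship is negative.
|r| = 0.312, which falls in the weak range.

weak negative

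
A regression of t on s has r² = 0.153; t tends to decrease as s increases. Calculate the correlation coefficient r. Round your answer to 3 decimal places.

|r| = √0.153 = 0.391
The association is negative, so r = −0.391.

-0.391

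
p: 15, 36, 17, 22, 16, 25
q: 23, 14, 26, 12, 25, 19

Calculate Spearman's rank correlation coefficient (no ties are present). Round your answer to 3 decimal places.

-0.600

Rank p: 1, 6, 3, 4, 2, 5
Rank q: 4, 2, 6, 1, 5, 3
d = rank(p) − rank(q): -3, 4, -3, 3, -3, 2; Σd² = 56
ρ = 1 − 6Σd² / [n(n²−1)] = 1 − 6×56 / (6×35) = 1 − 336/210 ≈ -0.600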